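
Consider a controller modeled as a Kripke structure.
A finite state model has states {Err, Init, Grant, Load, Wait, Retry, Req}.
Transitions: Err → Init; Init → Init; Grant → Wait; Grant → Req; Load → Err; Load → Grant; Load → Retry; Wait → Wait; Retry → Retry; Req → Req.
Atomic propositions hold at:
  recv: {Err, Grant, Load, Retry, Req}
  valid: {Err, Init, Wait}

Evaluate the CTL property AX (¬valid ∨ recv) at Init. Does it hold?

No

Sat(¬valid) = {Grant, Load, Retry, Req}
Sat(¬valid ∨ recv) = {Err, Grant, Load, Retry, Req}
Sat(AX (¬valid ∨ recv)) = {s : every successor in {Err, Grant, Load, Retry, Req}} = {Load, Retry, Req}
Init ∉ Sat(AX (¬valid ∨ recv)) = {Load, Retry, Req}, so the formula does not hold at Init.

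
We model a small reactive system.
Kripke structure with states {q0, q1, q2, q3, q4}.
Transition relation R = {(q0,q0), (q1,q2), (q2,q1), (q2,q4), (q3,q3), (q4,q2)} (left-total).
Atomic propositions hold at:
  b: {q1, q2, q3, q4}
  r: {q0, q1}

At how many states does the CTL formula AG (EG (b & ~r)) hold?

Sat(~r) = {q2, q3, q4}
Sat(b & ~r) = {q2, q3, q4}
EG (b & ~r): greatest fixpoint, start Z0 = {q2, q3, q4}, keep only states in Sat with some successor in Z. Already a fixed point.
Sat(EG (b & ~r)) = {q2, q3, q4}
AG (EG (b & ~r)): greatest fixpoint, start Z0 = {q2, q3, q4}, keep only states in Sat with every successor in Z. Z1 = {q3, q4}; Z2 = {q3}; fixed.
Sat(AG (EG (b & ~r))) = {q3}
|Sat(AG (EG (b & ~r)))| = |{q3}| = 1.

1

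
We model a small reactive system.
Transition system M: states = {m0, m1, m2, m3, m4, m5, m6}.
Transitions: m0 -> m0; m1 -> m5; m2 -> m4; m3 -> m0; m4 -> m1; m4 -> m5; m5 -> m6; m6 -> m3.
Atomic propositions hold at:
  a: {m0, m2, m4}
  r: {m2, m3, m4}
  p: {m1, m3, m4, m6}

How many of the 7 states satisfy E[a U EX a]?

3

Sat(EX a) = {s : some successor in {m0, m2, m4}} = {m0, m2, m3}
E[a U EX a]: least fixpoint, start Z0 = Sat(EX a) = {m0, m2, m3}, add states in Sat(a) with some successor in Z. Already a fixed point.
Sat(E[a U EX a]) = {m0, m2, m3}
|Sat(E[a U EX a])| = |{m0, m2, m3}| = 3.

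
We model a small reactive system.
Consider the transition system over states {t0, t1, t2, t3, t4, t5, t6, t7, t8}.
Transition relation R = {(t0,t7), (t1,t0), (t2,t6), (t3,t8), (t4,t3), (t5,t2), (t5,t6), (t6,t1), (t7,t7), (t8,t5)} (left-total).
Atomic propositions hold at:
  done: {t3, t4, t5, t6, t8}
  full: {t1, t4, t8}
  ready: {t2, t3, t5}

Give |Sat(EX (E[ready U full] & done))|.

E[ready U full]: least fixpoint, start Z0 = Sat(full) = {t1, t4, t8}, add states in Sat(ready) with some successor in Z. Z1 = {t1, t3, t4, t8}; fixed.
Sat(E[ready U full]) = {t1, t3, t4, t8}
Sat(E[ready U full] & done) = {t3, t4, t8}
Sat(EX (E[ready U full] & done)) = {s : some successor in {t3, t4, t8}} = {t3, t4}
|Sat(EX (E[ready U full] & done))| = |{t3, t4}| = 2.

2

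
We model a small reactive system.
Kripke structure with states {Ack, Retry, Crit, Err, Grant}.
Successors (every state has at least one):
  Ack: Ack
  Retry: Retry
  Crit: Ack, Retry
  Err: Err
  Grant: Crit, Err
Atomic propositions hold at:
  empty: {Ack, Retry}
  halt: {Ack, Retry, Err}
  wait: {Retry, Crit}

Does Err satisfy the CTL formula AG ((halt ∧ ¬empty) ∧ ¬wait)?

Sat(¬empty) = {Crit, Err, Grant}
Sat(halt ∧ ¬empty) = {Err}
Sat(¬wait) = {Ack, Err, Grant}
Sat((halt ∧ ¬empty) ∧ ¬wait) = {Err}
AG ((halt ∧ ¬empty) ∧ ¬wait): greatest fixpoint, start Z0 = {Err}, keep only states in Sat with every successor in Z. Already a fixed point.
Sat(AG ((halt ∧ ¬empty) ∧ ¬wait)) = {Err}
Err ∈ Sat(AG ((halt ∧ ¬empty) ∧ ¬wait)) = {Err}, so the formula holds at Err.

Yes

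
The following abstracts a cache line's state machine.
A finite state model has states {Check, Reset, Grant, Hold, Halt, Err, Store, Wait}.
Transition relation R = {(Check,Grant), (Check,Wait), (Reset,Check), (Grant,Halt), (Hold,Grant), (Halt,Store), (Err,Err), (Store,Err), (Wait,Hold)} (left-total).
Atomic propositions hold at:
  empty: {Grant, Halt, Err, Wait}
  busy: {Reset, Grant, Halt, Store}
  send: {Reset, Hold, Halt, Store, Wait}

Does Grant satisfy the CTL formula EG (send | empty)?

Sat(send | empty) = {Reset, Grant, Hold, Halt, Err, Store, Wait}
EG (send | empty): greatest fixpoint, start Z0 = {Reset, Grant, Hold, Halt, Err, Store, Wait}, keep only states in Sat with some successor in Z. Z1 = {Grant, Hold, Halt, Err, Store, Wait}; fixed.
Sat(EG (send | empty)) = {Grant, Hold, Halt, Err, Store, Wait}
Grant ∈ Sat(EG (send | empty)) = {Grant, Hold, Halt, Err, Store, Wait}, so the formula holds at Grant.

Yes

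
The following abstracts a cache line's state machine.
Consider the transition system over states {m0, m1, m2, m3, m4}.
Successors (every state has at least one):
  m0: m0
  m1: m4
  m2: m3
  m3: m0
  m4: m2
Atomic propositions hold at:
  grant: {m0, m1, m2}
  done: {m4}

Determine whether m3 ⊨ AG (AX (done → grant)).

Yes

Sat(done → grant) = {m0, m1, m2, m3}
Sat(AX (done → grant)) = {s : every successor in {m0, m1, m2, m3}} = {m0, m2, m3, m4}
AG (AX (done → grant)): greatest fixpoint, start Z0 = {m0, m2, m3, m4}, keep only states in Sat with every successor in Z. Already a fixed point.
Sat(AG (AX (done → grant))) = {m0, m2, m3, m4}
m3 ∈ Sat(AG (AX (done → grant))) = {m0, m2, m3, m4}, so the formula holds at m3.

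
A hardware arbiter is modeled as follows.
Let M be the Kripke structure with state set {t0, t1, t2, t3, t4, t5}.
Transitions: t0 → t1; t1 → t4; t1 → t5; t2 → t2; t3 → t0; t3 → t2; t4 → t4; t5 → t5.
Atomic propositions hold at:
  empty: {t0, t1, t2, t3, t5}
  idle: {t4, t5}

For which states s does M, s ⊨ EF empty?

EF empty: least fixpoint, start Z0 = {t0, t1, t2, t3, t5}, add states with some successor in Z. Already a fixed point.
Sat(EF empty) = {t0, t1, t2, t3, t5}

{t0, t1, t2, t3, t5}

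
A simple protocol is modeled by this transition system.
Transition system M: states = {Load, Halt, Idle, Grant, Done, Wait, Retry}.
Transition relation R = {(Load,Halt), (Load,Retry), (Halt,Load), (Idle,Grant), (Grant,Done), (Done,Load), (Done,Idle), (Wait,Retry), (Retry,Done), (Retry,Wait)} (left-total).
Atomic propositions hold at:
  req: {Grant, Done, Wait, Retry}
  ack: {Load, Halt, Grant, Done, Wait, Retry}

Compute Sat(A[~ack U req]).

Sat(~ack) = {Idle}
A[~ack U req]: least fixpoint, start Z0 = Sat(req) = {Grant, Done, Wait, Retry}, add states in Sat(~ack) with every successor in Z. Z1 = {Idle, Grant, Done, Wait, Retry}; fixed.
Sat(A[~ack U req]) = {Idle, Grant, Done, Wait, Retry}

{Idle, Grant, Done, Wait, Retry}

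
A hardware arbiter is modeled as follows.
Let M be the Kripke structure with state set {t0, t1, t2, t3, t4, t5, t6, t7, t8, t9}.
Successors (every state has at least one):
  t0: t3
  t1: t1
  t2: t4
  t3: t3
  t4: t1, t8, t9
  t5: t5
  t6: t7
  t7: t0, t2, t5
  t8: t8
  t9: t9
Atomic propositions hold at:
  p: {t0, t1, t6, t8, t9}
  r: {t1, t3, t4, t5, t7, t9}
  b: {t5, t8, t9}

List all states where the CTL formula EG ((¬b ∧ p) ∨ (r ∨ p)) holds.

Sat(¬b) = {t0, t1, t2, t3, t4, t6, t7}
Sat(¬b ∧ p) = {t0, t1, t6}
Sat(r ∨ p) = {t0, t1, t3, t4, t5, t6, t7, t8, t9}
Sat((¬b ∧ p) ∨ (r ∨ p)) = {t0, t1, t3, t4, t5, t6, t7, t8, t9}
EG ((¬b ∧ p) ∨ (r ∨ p)): greatest fixpoint, start Z0 = {t0, t1, t3, t4, t5, t6, t7, t8, t9}, keep only states in Sat with some successor in Z. Already a fixed point.
Sat(EG ((¬b ∧ p) ∨ (r ∨ p))) = {t0, t1, t3, t4, t5, t6, t7, t8, t9}

{t0, t1, t3, t4, t5, t6, t7, t8, t9}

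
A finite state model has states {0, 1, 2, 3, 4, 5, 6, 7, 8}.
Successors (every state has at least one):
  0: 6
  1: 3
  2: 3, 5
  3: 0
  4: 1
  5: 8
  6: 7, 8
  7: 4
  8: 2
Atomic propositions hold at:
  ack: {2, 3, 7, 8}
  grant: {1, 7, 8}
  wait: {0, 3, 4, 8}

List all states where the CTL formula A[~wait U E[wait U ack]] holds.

{1, 2, 3, 5, 6, 7, 8}

Sat(~wait) = {1, 2, 5, 6, 7}
E[wait U ack]: least fixpoint, start Z0 = Sat(ack) = {2, 3, 7, 8}, add states in Sat(wait) with some successor in Z. Already a fixed point.
Sat(E[wait U ack]) = {2, 3, 7, 8}
A[~wait U E[wait U ack]]: least fixpoint, start Z0 = Sat(E[wait U ack]) = {2, 3, 7, 8}, add states in Sat(~wait) with every successor in Z. Z1 = {1, 2, 3, 5, 6, 7, 8}; fixed.
Sat(A[~wait U E[wait U ack]]) = {1, 2, 3, 5, 6, 7, 8}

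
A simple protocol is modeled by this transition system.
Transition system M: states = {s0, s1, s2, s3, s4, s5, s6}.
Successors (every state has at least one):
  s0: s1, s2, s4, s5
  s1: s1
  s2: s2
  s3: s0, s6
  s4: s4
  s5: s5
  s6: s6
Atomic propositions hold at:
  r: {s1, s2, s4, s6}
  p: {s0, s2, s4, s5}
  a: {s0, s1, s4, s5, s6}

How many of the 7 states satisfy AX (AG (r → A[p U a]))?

A[p U a]: least fixpoint, start Z0 = Sat(a) = {s0, s1, s4, s5, s6}, add states in Sat(p) with every successor in Z. Already a fixed point.
Sat(A[p U a]) = {s0, s1, s4, s5, s6}
Sat(r → A[p U a]) = {s0, s1, s3, s4, s5, s6}
AG (r → A[p U a]): greatest fixpoint, start Z0 = {s0, s1, s3, s4, s5, s6}, keep only states in Sat with every successor in Z. Z1 = {s1, s3, s4, s5, s6}; Z2 = {s1, s4, s5, s6}; fixed.
Sat(AG (r → A[p U a])) = {s1, s4, s5, s6}
Sat(AX (AG (r → A[p U a]))) = {s : every successor in {s1, s4, s5, s6}} = {s1, s4, s5, s6}
|Sat(AX (AG (r → A[p U a])))| = |{s1, s4, s5, s6}| = 4.

4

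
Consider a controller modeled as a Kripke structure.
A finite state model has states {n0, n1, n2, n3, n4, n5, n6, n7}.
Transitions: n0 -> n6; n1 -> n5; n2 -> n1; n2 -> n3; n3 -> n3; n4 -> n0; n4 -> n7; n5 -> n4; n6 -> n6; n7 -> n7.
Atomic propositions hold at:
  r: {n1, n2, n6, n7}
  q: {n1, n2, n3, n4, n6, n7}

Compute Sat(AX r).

{n0, n6, n7}

Sat(AX r) = {s : every successor in {n1, n2, n6, n7}} = {n0, n6, n7}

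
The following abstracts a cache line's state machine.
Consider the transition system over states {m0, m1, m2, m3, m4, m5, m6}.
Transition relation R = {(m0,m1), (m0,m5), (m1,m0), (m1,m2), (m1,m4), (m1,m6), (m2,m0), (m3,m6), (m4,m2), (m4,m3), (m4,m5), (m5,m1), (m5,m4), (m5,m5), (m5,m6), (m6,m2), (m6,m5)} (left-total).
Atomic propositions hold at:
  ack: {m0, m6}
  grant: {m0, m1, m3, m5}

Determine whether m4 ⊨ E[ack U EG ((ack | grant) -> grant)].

Sat(ack | grant) = {m0, m1, m3, m5, m6}
Sat((ack | grant) -> grant) = {m0, m1, m2, m3, m4, m5}
EG ((ack | grant) -> grant): greatest fixpoint, start Z0 = {m0, m1, m2, m3, m4, m5}, keep only states in Sat with some successor in Z. Z1 = {m0, m1, m2, m4, m5}; fixed.
Sat(EG ((ack | grant) -> grant)) = {m0, m1, m2, m4, m5}
E[ack U EG ((ack | grant) -> grant)]: least fixpoint, start Z0 = Sat(EG ((ack | grant) -> grant)) = {m0, m1, m2, m4, m5}, add states in Sat(ack) with some successor in Z. Z1 = {m0, m1, m2, m4, m5, m6}; fixed.
Sat(E[ack U EG ((ack | grant) -> grant)]) = {m0, m1, m2, m4, m5, m6}
m4 ∈ Sat(E[ack U EG ((ack | grant) -> grant)]) = {m0, m1, m2, m4, m5, m6}, so the formula holds at m4.

Yes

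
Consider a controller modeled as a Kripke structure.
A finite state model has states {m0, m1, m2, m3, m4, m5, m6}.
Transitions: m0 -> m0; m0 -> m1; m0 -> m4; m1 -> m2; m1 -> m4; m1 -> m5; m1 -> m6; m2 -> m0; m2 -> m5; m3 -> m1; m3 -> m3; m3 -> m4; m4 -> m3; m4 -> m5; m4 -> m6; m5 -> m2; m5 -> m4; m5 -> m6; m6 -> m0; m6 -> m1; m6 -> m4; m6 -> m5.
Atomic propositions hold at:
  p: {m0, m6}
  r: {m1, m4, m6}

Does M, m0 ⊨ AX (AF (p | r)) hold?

Yes

Sat(p | r) = {m0, m1, m4, m6}
AF (p | r): least fixpoint, start Z0 = {m0, m1, m4, m6}, add states with every successor in Z. Already a fixed point.
Sat(AF (p | r)) = {m0, m1, m4, m6}
Sat(AX (AF (p | r))) = {s : every successor in {m0, m1, m4, m6}} = {m0}
m0 ∈ Sat(AX (AF (p | r))) = {m0}, so the formula holds at m0.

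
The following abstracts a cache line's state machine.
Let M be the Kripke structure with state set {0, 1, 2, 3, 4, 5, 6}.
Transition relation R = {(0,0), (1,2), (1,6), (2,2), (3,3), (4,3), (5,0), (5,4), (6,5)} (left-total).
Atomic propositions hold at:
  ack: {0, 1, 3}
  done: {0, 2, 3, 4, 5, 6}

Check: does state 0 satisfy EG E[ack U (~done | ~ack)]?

Sat(~done) = {1}
Sat(~ack) = {2, 4, 5, 6}
Sat(~done | ~ack) = {1, 2, 4, 5, 6}
E[ack U (~done | ~ack)]: least fixpoint, start Z0 = Sat((~done | ~ack)) = {1, 2, 4, 5, 6}, add states in Sat(ack) with some successor in Z. Already a fixed point.
Sat(E[ack U (~done | ~ack)]) = {1, 2, 4, 5, 6}
EG E[ack U (~done | ~ack)]: greatest fixpoint, start Z0 = {1, 2, 4, 5, 6}, keep only states in Sat with some successor in Z. Z1 = {1, 2, 5, 6}; Z2 = {1, 2, 6}; Z3 = {1, 2}; fixed.
Sat(EG E[ack U (~done | ~ack)]) = {1, 2}
0 ∉ Sat(EG E[ack U (~done | ~ack)]) = {1, 2}, so the formula does not hold at 0.

No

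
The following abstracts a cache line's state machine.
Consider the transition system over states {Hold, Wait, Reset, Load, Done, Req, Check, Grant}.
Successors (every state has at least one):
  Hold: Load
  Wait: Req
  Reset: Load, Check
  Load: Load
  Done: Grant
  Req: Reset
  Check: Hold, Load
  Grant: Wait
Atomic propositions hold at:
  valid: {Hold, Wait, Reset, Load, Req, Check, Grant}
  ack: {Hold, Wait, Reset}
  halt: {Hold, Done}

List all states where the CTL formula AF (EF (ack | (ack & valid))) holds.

Sat(ack & valid) = {Hold, Wait, Reset}
Sat(ack | (ack & valid)) = {Hold, Wait, Reset}
EF (ack | (ack & valid)): least fixpoint, start Z0 = {Hold, Wait, Reset}, add states with some successor in Z. Z1 = {Hold, Wait, Reset, Req, Check, Grant}; Z2 = {Hold, Wait, Reset, Done, Req, Check, Grant}; fixed.
Sat(EF (ack | (ack & valid))) = {Hold, Wait, Reset, Done, Req, Check, Grant}
AF (EF (ack | (ack & valid))): least fixpoint, start Z0 = {Hold, Wait, Reset, Done, Req, Check, Grant}, add states with every successor in Z. Already a fixed point.
Sat(AF (EF (ack | (ack & valid)))) = {Hold, Wait, Reset, Done, Req, Check, Grant}

{Hold, Wait, Reset, Done, Req, Check, Grant}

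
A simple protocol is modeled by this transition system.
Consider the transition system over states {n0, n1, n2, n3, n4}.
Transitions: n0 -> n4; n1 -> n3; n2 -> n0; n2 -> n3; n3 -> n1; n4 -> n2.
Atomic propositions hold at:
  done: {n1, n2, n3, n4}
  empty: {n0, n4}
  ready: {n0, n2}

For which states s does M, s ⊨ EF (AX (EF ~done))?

Sat(~done) = {n0}
EF ~done: least fixpoint, start Z0 = {n0}, add states with some successor in Z. Z1 = {n0, n2}; Z2 = {n0, n2, n4}; fixed.
Sat(EF ~done) = {n0, n2, n4}
Sat(AX (EF ~done)) = {s : every successor in {n0, n2, n4}} = {n0, n4}
EF (AX (EF ~done)): least fixpoint, start Z0 = {n0, n4}, add states with some successor in Z. Z1 = {n0, n2, n4}; fixed.
Sat(EF (AX (EF ~done))) = {n0, n2, n4}

{n0, n2, n4}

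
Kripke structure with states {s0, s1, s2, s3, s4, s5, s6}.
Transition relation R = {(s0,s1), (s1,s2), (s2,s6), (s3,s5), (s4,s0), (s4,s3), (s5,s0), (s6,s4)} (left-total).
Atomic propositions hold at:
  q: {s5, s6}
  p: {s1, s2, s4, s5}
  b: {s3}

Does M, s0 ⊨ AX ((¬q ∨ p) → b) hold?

Sat(¬q) = {s0, s1, s2, s3, s4}
Sat(¬q ∨ p) = {s0, s1, s2, s3, s4, s5}
Sat((¬q ∨ p) → b) = {s3, s6}
Sat(AX ((¬q ∨ p) → b)) = {s : every successor in {s3, s6}} = {s2}
s0 ∉ Sat(AX ((¬q ∨ p) → b)) = {s2}, so the formula does not hold at s0.

No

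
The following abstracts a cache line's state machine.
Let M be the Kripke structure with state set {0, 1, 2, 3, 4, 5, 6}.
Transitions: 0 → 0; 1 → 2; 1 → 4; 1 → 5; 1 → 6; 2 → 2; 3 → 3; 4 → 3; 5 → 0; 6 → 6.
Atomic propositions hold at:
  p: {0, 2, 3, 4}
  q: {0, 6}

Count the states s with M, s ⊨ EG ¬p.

Sat(¬p) = {1, 5, 6}
EG ¬p: greatest fixpoint, start Z0 = {1, 5, 6}, keep only states in Sat with some successor in Z. Z1 = {1, 6}; fixed.
Sat(EG ¬p) = {1, 6}
|Sat(EG ¬p)| = |{1, 6}| = 2.

2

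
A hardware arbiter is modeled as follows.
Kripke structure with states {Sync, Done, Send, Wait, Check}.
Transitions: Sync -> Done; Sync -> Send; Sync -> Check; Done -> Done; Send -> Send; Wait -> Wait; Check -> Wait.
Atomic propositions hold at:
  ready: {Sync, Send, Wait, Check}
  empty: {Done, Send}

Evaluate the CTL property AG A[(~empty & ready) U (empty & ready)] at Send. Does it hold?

Yes

Sat(~empty) = {Sync, Wait, Check}
Sat(~empty & ready) = {Sync, Wait, Check}
Sat(empty & ready) = {Send}
A[(~empty & ready) U (empty & ready)]: least fixpoint, start Z0 = Sat((empty & ready)) = {Send}, add states in Sat(~empty & ready) with every successor in Z. Already a fixed point.
Sat(A[(~empty & ready) U (empty & ready)]) = {Send}
AG A[(~empty & ready) U (empty & ready)]: greatest fixpoint, start Z0 = {Send}, keep only states in Sat with every successor in Z. Already a fixed point.
Sat(AG A[(~empty & ready) U (empty & ready)]) = {Send}
Send ∈ Sat(AG A[(~empty & ready) U (empty & ready)]) = {Send}, so the formula holds at Send.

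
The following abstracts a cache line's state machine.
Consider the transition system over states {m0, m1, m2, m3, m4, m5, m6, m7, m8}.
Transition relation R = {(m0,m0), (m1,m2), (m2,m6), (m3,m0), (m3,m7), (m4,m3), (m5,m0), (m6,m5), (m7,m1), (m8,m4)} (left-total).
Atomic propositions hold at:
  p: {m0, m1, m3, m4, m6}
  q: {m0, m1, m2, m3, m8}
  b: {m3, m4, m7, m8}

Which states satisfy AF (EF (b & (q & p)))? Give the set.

{m3, m4, m8}

Sat(q & p) = {m0, m1, m3}
Sat(b & (q & p)) = {m3}
EF (b & (q & p)): least fixpoint, start Z0 = {m3}, add states with some successor in Z. Z1 = {m3, m4}; Z2 = {m3, m4, m8}; fixed.
Sat(EF (b & (q & p))) = {m3, m4, m8}
AF (EF (b & (q & p))): least fixpoint, start Z0 = {m3, m4, m8}, add states with every successor in Z. Already a fixed point.
Sat(AF (EF (b & (q & p)))) = {m3, m4, m8}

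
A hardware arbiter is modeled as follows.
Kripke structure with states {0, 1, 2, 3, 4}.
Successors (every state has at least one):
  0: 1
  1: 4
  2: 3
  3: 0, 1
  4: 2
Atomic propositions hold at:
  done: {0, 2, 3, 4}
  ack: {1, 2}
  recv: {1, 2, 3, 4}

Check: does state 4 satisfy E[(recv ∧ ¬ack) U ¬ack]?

Yes

Sat(¬ack) = {0, 3, 4}
Sat(recv ∧ ¬ack) = {3, 4}
E[(recv ∧ ¬ack) U ¬ack]: least fixpoint, start Z0 = Sat(¬ack) = {0, 3, 4}, add states in Sat(recv ∧ ¬ack) with some successor in Z. Already a fixed point.
Sat(E[(recv ∧ ¬ack) U ¬ack]) = {0, 3, 4}
4 ∈ Sat(E[(recv ∧ ¬ack) U ¬ack]) = {0, 3, 4}, so the formula holds at 4.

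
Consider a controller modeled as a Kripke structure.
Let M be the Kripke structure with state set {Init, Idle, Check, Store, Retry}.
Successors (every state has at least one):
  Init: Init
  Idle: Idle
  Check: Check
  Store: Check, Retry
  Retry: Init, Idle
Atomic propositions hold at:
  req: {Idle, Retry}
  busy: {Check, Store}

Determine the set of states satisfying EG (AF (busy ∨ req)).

Sat(busy ∨ req) = {Idle, Check, Store, Retry}
AF (busy ∨ req): least fixpoint, start Z0 = {Idle, Check, Store, Retry}, add states with every successor in Z. Already a fixed point.
Sat(AF (busy ∨ req)) = {Idle, Check, Store, Retry}
EG (AF (busy ∨ req)): greatest fixpoint, start Z0 = {Idle, Check, Store, Retry}, keep only states in Sat with some successor in Z. Already a fixed point.
Sat(EG (AF (busy ∨ req))) = {Idle, Check, Store, Retry}

{Idle, Check, Store, Retry}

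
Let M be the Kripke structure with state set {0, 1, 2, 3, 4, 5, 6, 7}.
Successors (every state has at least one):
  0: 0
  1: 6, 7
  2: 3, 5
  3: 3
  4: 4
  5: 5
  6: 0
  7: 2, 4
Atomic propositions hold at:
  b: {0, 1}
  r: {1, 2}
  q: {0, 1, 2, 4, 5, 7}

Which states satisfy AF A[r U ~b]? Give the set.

{1, 2, 3, 4, 5, 6, 7}

Sat(~b) = {2, 3, 4, 5, 6, 7}
A[r U ~b]: least fixpoint, start Z0 = Sat(~b) = {2, 3, 4, 5, 6, 7}, add states in Sat(r) with every successor in Z. Z1 = {1, 2, 3, 4, 5, 6, 7}; fixed.
Sat(A[r U ~b]) = {1, 2, 3, 4, 5, 6, 7}
AF A[r U ~b]: least fixpoint, start Z0 = {1, 2, 3, 4, 5, 6, 7}, add states with every successor in Z. Already a fixed point.
Sat(AF A[r U ~b]) = {1, 2, 3, 4, 5, 6, 7}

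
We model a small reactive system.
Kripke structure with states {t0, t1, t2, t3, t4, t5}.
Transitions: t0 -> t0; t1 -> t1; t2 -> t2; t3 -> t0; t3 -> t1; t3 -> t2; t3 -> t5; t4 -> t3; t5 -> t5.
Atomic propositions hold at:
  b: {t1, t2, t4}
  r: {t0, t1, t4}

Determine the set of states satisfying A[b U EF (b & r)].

Sat(b & r) = {t1, t4}
EF (b & r): least fixpoint, start Z0 = {t1, t4}, add states with some successor in Z. Z1 = {t1, t3, t4}; fixed.
Sat(EF (b & r)) = {t1, t3, t4}
A[b U EF (b & r)]: least fixpoint, start Z0 = Sat(EF (b & r)) = {t1, t3, t4}, add states in Sat(b) with every successor in Z. Already a fixed point.
Sat(A[b U EF (b & r)]) = {t1, t3, t4}

{t1, t3, t4}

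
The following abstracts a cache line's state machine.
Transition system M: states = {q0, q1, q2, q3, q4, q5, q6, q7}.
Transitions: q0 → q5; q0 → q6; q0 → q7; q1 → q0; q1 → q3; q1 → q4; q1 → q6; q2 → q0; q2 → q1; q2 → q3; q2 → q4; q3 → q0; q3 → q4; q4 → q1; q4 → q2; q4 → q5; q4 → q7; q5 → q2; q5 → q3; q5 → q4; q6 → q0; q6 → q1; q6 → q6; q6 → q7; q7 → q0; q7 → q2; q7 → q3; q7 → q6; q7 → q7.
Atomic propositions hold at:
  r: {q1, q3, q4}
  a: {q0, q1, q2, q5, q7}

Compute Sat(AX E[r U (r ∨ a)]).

Sat(r ∨ a) = {q0, q1, q2, q3, q4, q5, q7}
E[r U (r ∨ a)]: least fixpoint, start Z0 = Sat((r ∨ a)) = {q0, q1, q2, q3, q4, q5, q7}, add states in Sat(r) with some successor in Z. Already a fixed point.
Sat(E[r U (r ∨ a)]) = {q0, q1, q2, q3, q4, q5, q7}
Sat(AX E[r U (r ∨ a)]) = {s : every successor in {q0, q1, q2, q3, q4, q5, q7}} = {q2, q3, q4, q5}

{q2, q3, q4, q5}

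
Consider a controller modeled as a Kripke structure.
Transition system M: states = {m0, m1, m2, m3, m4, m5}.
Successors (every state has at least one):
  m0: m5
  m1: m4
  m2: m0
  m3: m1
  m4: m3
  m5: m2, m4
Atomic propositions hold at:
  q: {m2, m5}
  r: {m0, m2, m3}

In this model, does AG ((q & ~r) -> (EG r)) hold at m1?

Sat(~r) = {m1, m4, m5}
Sat(q & ~r) = {m5}
EG r: greatest fixpoint, start Z0 = {m0, m2, m3}, keep only states in Sat with some successor in Z. Z1 = {m2}; Z2 = ∅; fixed.
Sat(EG r) = ∅
Sat((q & ~r) -> (EG r)) = {m0, m1, m2, m3, m4}
AG ((q & ~r) -> (EG r)): greatest fixpoint, start Z0 = {m0, m1, m2, m3, m4}, keep only states in Sat with every successor in Z. Z1 = {m1, m2, m3, m4}; Z2 = {m1, m3, m4}; fixed.
Sat(AG ((q & ~r) -> (EG r))) = {m1, m3, m4}
m1 ∈ Sat(AG ((q & ~r) -> (EG r))) = {m1, m3, m4}, so the formula holds at m1.

Yes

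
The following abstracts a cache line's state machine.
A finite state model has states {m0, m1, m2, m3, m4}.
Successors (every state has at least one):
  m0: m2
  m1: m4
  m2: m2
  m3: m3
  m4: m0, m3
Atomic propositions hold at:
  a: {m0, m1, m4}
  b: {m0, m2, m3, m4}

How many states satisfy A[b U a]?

3

A[b U a]: least fixpoint, start Z0 = Sat(a) = {m0, m1, m4}, add states in Sat(b) with every successor in Z. Already a fixed point.
Sat(A[b U a]) = {m0, m1, m4}
|Sat(A[b U a])| = |{m0, m1, m4}| = 3.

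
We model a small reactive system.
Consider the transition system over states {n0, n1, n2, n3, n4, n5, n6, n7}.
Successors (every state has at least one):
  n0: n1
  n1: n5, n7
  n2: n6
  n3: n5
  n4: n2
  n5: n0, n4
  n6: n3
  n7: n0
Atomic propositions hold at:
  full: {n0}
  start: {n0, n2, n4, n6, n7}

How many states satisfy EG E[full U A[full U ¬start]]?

Sat(¬start) = {n1, n3, n5}
A[full U ¬start]: least fixpoint, start Z0 = Sat(¬start) = {n1, n3, n5}, add states in Sat(full) with every successor in Z. Z1 = {n0, n1, n3, n5}; fixed.
Sat(A[full U ¬start]) = {n0, n1, n3, n5}
E[full U A[full U ¬start]]: least fixpoint, start Z0 = Sat(A[full U ¬start]) = {n0, n1, n3, n5}, add states in Sat(full) with some successor in Z. Already a fixed point.
Sat(E[full U A[full U ¬start]]) = {n0, n1, n3, n5}
EG E[full U A[full U ¬start]]: greatest fixpoint, start Z0 = {n0, n1, n3, n5}, keep only states in Sat with some successor in Z. Already a fixed point.
Sat(EG E[full U A[full U ¬start]]) = {n0, n1, n3, n5}
|Sat(EG E[full U A[full U ¬start]])| = |{n0, n1, n3, n5}| = 4.

4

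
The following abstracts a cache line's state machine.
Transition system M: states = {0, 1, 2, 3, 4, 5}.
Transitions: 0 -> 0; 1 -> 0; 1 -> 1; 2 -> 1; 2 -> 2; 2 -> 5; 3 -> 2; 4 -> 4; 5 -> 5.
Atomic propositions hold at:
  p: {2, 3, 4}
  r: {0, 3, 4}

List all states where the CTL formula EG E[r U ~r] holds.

Sat(~r) = {1, 2, 5}
E[r U ~r]: least fixpoint, start Z0 = Sat(~r) = {1, 2, 5}, add states in Sat(r) with some successor in Z. Z1 = {1, 2, 3, 5}; fixed.
Sat(E[r U ~r]) = {1, 2, 3, 5}
EG E[r U ~r]: greatest fixpoint, start Z0 = {1, 2, 3, 5}, keep only states in Sat with some successor in Z. Already a fixed point.
Sat(EG E[r U ~r]) = {1, 2, 3, 5}

{1, 2, 3, 5}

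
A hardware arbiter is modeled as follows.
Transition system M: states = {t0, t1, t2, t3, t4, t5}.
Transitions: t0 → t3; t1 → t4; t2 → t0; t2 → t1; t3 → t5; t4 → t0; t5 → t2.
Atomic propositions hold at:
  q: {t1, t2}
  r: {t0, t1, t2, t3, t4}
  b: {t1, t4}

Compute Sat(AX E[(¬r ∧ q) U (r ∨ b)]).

Sat(¬r) = {t5}
Sat(¬r ∧ q) = ∅
Sat(r ∨ b) = {t0, t1, t2, t3, t4}
E[(¬r ∧ q) U (r ∨ b)]: least fixpoint, start Z0 = Sat((r ∨ b)) = {t0, t1, t2, t3, t4}, add states in Sat(¬r ∧ q) with some successor in Z. Already a fixed point.
Sat(E[(¬r ∧ q) U (r ∨ b)]) = {t0, t1, t2, t3, t4}
Sat(AX E[(¬r ∧ q) U (r ∨ b)]) = {s : every successor in {t0, t1, t2, t3, t4}} = {t0, t1, t2, t4, t5}

{t0, t1, t2, t4, t5}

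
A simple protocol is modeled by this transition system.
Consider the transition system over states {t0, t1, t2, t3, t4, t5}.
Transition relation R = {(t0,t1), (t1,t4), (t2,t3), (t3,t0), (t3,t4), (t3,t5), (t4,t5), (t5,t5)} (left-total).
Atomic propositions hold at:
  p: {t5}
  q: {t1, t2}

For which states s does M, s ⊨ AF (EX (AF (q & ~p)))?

{t0, t2, t3}

Sat(~p) = {t0, t1, t2, t3, t4}
Sat(q & ~p) = {t1, t2}
AF (q & ~p): least fixpoint, start Z0 = {t1, t2}, add states with every successor in Z. Z1 = {t0, t1, t2}; fixed.
Sat(AF (q & ~p)) = {t0, t1, t2}
Sat(EX (AF (q & ~p))) = {s : some successor in {t0, t1, t2}} = {t0, t3}
AF (EX (AF (q & ~p))): least fixpoint, start Z0 = {t0, t3}, add states with every successor in Z. Z1 = {t0, t2, t3}; fixed.
Sat(AF (EX (AF (q & ~p)))) = {t0, t2, t3}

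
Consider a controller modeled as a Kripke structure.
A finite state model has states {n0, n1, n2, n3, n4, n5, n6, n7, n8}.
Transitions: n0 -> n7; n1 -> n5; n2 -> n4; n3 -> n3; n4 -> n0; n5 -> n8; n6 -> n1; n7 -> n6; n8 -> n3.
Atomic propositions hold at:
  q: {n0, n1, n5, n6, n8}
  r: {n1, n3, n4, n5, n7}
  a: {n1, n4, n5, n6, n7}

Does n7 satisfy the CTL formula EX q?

Sat(EX q) = {s : some successor in {n0, n1, n5, n6, n8}} = {n1, n4, n5, n6, n7}
n7 ∈ Sat(EX q) = {n1, n4, n5, n6, n7}, so the formula holds at n7.

Yes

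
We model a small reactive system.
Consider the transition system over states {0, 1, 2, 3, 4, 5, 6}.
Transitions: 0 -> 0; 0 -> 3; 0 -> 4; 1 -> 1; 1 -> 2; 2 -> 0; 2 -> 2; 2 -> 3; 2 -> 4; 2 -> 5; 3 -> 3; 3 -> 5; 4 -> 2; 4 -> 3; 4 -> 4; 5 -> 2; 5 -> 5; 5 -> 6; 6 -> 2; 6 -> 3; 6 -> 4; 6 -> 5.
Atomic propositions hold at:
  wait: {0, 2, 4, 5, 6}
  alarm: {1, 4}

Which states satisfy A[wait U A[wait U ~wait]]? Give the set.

{1, 3}

Sat(~wait) = {1, 3}
A[wait U ~wait]: least fixpoint, start Z0 = Sat(~wait) = {1, 3}, add states in Sat(wait) with every successor in Z. Already a fixed point.
Sat(A[wait U ~wait]) = {1, 3}
A[wait U A[wait U ~wait]]: least fixpoint, start Z0 = Sat(A[wait U ~wait]) = {1, 3}, add states in Sat(wait) with every successor in Z. Already a fixed point.
Sat(A[wait U A[wait U ~wait]]) = {1, 3}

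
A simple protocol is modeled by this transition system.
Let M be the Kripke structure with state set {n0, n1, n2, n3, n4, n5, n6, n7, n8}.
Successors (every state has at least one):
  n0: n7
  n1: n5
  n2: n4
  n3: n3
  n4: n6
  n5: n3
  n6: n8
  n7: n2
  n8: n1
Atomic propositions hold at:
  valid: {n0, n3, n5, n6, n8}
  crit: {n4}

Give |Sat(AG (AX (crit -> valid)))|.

6

Sat(crit -> valid) = {n0, n1, n2, n3, n5, n6, n7, n8}
Sat(AX (crit -> valid)) = {s : every successor in {n0, n1, n2, n3, n5, n6, n7, n8}} = {n0, n1, n3, n4, n5, n6, n7, n8}
AG (AX (crit -> valid)): greatest fixpoint, start Z0 = {n0, n1, n3, n4, n5, n6, n7, n8}, keep only states in Sat with every successor in Z. Z1 = {n0, n1, n3, n4, n5, n6, n8}; Z2 = {n1, n3, n4, n5, n6, n8}; fixed.
Sat(AG (AX (crit -> valid))) = {n1, n3, n4, n5, n6, n8}
|Sat(AG (AX (crit -> valid)))| = |{n1, n3, n4, n5, n6, n8}| = 6.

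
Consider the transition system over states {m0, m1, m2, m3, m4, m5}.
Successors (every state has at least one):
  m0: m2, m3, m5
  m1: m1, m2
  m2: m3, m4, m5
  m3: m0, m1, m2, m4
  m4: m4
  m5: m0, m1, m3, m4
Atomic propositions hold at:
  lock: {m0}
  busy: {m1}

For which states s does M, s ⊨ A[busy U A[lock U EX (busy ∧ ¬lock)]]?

Sat(¬lock) = {m1, m2, m3, m4, m5}
Sat(busy ∧ ¬lock) = {m1}
Sat(EX (busy ∧ ¬lock)) = {s : some successor in {m1}} = {m1, m3, m5}
A[lock U EX (busy ∧ ¬lock)]: least fixpoint, start Z0 = Sat(EX (busy ∧ ¬lock)) = {m1, m3, m5}, add states in Sat(lock) with every successor in Z. Already a fixed point.
Sat(A[lock U EX (busy ∧ ¬lock)]) = {m1, m3, m5}
A[busy U A[lock U EX (busy ∧ ¬lock)]]: least fixpoint, start Z0 = Sat(A[lock U EX (busy ∧ ¬lock)]) = {m1, m3, m5}, add states in Sat(busy) with every successor in Z. Already a fixed point.
Sat(A[busy U A[lock U EX (busy ∧ ¬lock)]]) = {m1, m3, m5}

{m1, m3, m5}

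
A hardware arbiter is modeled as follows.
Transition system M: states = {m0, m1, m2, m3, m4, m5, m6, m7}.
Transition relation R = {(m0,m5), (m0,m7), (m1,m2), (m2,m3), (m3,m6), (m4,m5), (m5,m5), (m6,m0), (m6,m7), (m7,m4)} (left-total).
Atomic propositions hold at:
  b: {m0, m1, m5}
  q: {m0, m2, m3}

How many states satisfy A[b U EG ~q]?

5

Sat(~q) = {m1, m4, m5, m6, m7}
EG ~q: greatest fixpoint, start Z0 = {m1, m4, m5, m6, m7}, keep only states in Sat with some successor in Z. Z1 = {m4, m5, m6, m7}; fixed.
Sat(EG ~q) = {m4, m5, m6, m7}
A[b U EG ~q]: least fixpoint, start Z0 = Sat(EG ~q) = {m4, m5, m6, m7}, add states in Sat(b) with every successor in Z. Z1 = {m0, m4, m5, m6, m7}; fixed.
Sat(A[b U EG ~q]) = {m0, m4, m5, m6, m7}
|Sat(A[b U EG ~q])| = |{m0, m4, m5, m6, m7}| = 5.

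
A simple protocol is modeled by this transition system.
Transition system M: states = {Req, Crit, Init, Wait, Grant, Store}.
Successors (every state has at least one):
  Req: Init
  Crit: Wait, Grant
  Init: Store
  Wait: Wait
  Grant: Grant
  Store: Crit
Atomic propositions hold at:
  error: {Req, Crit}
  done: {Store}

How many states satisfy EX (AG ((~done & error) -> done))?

Sat(~done) = {Req, Crit, Init, Wait, Grant}
Sat(~done & error) = {Req, Crit}
Sat((~done & error) -> done) = {Init, Wait, Grant, Store}
AG ((~done & error) -> done): greatest fixpoint, start Z0 = {Init, Wait, Grant, Store}, keep only states in Sat with every successor in Z. Z1 = {Init, Wait, Grant}; Z2 = {Wait, Grant}; fixed.
Sat(AG ((~done & error) -> done)) = {Wait, Grant}
Sat(EX (AG ((~done & error) -> done))) = {s : some successor in {Wait, Grant}} = {Crit, Wait, Grant}
|Sat(EX (AG ((~done & error) -> done)))| = |{Crit, Wait, Grant}| = 3.

3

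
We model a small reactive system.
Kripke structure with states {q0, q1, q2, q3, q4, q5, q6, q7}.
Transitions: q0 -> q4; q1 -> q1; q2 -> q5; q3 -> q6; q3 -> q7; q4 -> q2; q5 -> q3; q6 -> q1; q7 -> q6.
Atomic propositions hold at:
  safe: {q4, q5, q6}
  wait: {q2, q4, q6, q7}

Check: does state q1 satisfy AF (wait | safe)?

No

Sat(wait | safe) = {q2, q4, q5, q6, q7}
AF (wait | safe): least fixpoint, start Z0 = {q2, q4, q5, q6, q7}, add states with every successor in Z. Z1 = {q0, q2, q3, q4, q5, q6, q7}; fixed.
Sat(AF (wait | safe)) = {q0, q2, q3, q4, q5, q6, q7}
q1 ∉ Sat(AF (wait | safe)) = {q0, q2, q3, q4, q5, q6, q7}, so the formula does not hold at q1.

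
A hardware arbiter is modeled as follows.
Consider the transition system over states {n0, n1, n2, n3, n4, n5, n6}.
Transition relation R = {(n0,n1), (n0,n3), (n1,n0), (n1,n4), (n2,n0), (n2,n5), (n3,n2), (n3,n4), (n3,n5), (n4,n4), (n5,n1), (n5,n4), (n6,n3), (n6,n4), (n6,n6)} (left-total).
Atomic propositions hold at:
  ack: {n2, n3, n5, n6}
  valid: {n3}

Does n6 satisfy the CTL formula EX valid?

Sat(EX valid) = {s : some successor in {n3}} = {n0, n6}
n6 ∈ Sat(EX valid) = {n0, n6}, so the formula holds at n6.

Yes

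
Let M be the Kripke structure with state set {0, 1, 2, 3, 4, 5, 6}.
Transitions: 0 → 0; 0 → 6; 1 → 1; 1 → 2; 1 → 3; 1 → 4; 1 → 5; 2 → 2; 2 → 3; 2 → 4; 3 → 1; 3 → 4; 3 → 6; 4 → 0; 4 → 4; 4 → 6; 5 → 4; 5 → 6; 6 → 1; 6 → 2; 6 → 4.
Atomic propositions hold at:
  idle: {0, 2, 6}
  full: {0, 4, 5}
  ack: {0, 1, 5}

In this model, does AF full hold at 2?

No

AF full: least fixpoint, start Z0 = {0, 4, 5}, add states with every successor in Z. Already a fixed point.
Sat(AF full) = {0, 4, 5}
2 ∉ Sat(AF full) = {0, 4, 5}, so the formula does not hold at 2.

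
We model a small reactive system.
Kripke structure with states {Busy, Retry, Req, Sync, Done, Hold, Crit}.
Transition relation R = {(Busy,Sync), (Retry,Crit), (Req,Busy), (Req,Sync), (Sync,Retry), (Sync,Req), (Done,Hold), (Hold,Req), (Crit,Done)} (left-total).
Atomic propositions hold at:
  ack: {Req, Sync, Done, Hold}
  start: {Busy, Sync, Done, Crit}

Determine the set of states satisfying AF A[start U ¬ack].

Sat(¬ack) = {Busy, Retry, Crit}
A[start U ¬ack]: least fixpoint, start Z0 = Sat(¬ack) = {Busy, Retry, Crit}, add states in Sat(start) with every successor in Z. Already a fixed point.
Sat(A[start U ¬ack]) = {Busy, Retry, Crit}
AF A[start U ¬ack]: least fixpoint, start Z0 = {Busy, Retry, Crit}, add states with every successor in Z. Already a fixed point.
Sat(AF A[start U ¬ack]) = {Busy, Retry, Crit}

{Busy, Retry, Crit}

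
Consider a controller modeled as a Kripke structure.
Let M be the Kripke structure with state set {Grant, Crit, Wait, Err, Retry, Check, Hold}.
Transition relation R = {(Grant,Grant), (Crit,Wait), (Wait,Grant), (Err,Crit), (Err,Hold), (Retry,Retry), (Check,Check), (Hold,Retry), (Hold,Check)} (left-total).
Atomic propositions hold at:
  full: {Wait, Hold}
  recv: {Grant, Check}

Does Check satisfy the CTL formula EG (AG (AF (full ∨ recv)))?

Yes

Sat(full ∨ recv) = {Grant, Wait, Check, Hold}
AF (full ∨ recv): least fixpoint, start Z0 = {Grant, Wait, Check, Hold}, add states with every successor in Z. Z1 = {Grant, Crit, Wait, Check, Hold}; Z2 = {Grant, Crit, Wait, Err, Check, Hold}; fixed.
Sat(AF (full ∨ recv)) = {Grant, Crit, Wait, Err, Check, Hold}
AG (AF (full ∨ recv)): greatest fixpoint, start Z0 = {Grant, Crit, Wait, Err, Check, Hold}, keep only states in Sat with every successor in Z. Z1 = {Grant, Crit, Wait, Err, Check}; Z2 = {Grant, Crit, Wait, Check}; fixed.
Sat(AG (AF (full ∨ recv))) = {Grant, Crit, Wait, Check}
EG (AG (AF (full ∨ recv))): greatest fixpoint, start Z0 = {Grant, Crit, Wait, Check}, keep only states in Sat with some successor in Z. Already a fixed point.
Sat(EG (AG (AF (full ∨ recv)))) = {Grant, Crit, Wait, Check}
Check ∈ Sat(EG (AG (AF (full ∨ recv)))) = {Grant, Crit, Wait, Check}, so the formula holds at Check.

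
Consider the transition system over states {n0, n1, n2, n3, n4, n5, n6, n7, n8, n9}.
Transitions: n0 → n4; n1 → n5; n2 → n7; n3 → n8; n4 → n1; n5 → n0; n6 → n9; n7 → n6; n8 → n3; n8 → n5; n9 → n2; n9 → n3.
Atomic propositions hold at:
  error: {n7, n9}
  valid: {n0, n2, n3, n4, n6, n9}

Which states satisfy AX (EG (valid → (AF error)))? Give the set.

AF error: least fixpoint, start Z0 = {n7, n9}, add states with every successor in Z. Z1 = {n2, n6, n7, n9}; fixed.
Sat(AF error) = {n2, n6, n7, n9}
Sat(valid → (AF error)) = {n1, n2, n5, n6, n7, n8, n9}
EG (valid → (AF error)): greatest fixpoint, start Z0 = {n1, n2, n5, n6, n7, n8, n9}, keep only states in Sat with some successor in Z. Z1 = {n1, n2, n6, n7, n8, n9}; Z2 = {n2, n6, n7, n9}; fixed.
Sat(EG (valid → (AF error))) = {n2, n6, n7, n9}
Sat(AX (EG (valid → (AF error)))) = {s : every successor in {n2, n6, n7, n9}} = {n2, n6, n7}

{n2, n6, n7}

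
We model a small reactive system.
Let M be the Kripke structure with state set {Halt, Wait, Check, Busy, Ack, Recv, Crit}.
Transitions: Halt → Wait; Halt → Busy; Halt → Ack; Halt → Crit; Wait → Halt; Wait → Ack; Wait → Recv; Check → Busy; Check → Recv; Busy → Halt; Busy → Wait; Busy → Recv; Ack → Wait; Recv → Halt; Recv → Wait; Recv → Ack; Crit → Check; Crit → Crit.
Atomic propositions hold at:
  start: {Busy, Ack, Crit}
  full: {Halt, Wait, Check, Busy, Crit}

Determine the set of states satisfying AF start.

AF start: least fixpoint, start Z0 = {Busy, Ack, Crit}, add states with every successor in Z. Already a fixed point.
Sat(AF start) = {Busy, Ack, Crit}

{Busy, Ack, Crit}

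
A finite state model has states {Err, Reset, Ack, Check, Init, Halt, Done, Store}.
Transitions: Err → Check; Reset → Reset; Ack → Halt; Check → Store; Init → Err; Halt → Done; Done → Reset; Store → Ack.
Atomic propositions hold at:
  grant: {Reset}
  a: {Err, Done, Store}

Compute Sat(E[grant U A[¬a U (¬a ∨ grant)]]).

Sat(¬a) = {Reset, Ack, Check, Init, Halt}
Sat(¬a ∨ grant) = {Reset, Ack, Check, Init, Halt}
A[¬a U (¬a ∨ grant)]: least fixpoint, start Z0 = Sat((¬a ∨ grant)) = {Reset, Ack, Check, Init, Halt}, add states in Sat(¬a) with every successor in Z. Already a fixed point.
Sat(A[¬a U (¬a ∨ grant)]) = {Reset, Ack, Check, Init, Halt}
E[grant U A[¬a U (¬a ∨ grant)]]: least fixpoint, start Z0 = Sat(A[¬a U (¬a ∨ grant)]) = {Reset, Ack, Check, Init, Halt}, add states in Sat(grant) with some successor in Z. Already a fixed point.
Sat(E[grant U A[¬a U (¬a ∨ grant)]]) = {Reset, Ack, Check, Init, Halt}

{Reset, Ack, Check, Init, Halt}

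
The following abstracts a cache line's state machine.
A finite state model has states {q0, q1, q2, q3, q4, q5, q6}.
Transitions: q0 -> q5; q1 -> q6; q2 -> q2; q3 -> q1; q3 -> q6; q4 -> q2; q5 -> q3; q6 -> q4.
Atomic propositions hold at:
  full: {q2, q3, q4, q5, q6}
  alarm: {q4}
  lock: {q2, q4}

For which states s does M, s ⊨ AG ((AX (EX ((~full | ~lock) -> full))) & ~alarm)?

Sat(~full) = {q0, q1}
Sat(~lock) = {q0, q1, q3, q5, q6}
Sat(~full | ~lock) = {q0, q1, q3, q5, q6}
Sat((~full | ~lock) -> full) = {q2, q3, q4, q5, q6}
Sat(EX ((~full | ~lock) -> full)) = {s : some successor in {q2, q3, q4, q5, q6}} = {q0, q1, q2, q3, q4, q5, q6}
Sat(AX (EX ((~full | ~lock) -> full))) = {s : every successor in {q0, q1, q2, q3, q4, q5, q6}} = {q0, q1, q2, q3, q4, q5, q6}
Sat(~alarm) = {q0, q1, q2, q3, q5, q6}
Sat((AX (EX ((~full | ~lock) -> full))) & ~alarm) = {q0, q1, q2, q3, q5, q6}
AG ((AX (EX ((~full | ~lock) -> full))) & ~alarm): greatest fixpoint, start Z0 = {q0, q1, q2, q3, q5, q6}, keep only states in Sat with every successor in Z. Z1 = {q0, q1, q2, q3, q5}; Z2 = {q0, q2, q5}; Z3 = {q0, q2}; Z4 = {q2}; fixed.
Sat(AG ((AX (EX ((~full | ~lock) -> full))) & ~alarm)) = {q2}

{q2}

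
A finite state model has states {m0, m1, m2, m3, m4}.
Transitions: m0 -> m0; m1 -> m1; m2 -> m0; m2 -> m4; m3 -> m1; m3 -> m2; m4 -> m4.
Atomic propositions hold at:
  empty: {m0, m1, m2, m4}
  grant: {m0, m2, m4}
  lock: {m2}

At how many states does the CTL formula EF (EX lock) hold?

Sat(EX lock) = {s : some successor in {m2}} = {m3}
EF (EX lock): least fixpoint, start Z0 = {m3}, add states with some successor in Z. Already a fixed point.
Sat(EF (EX lock)) = {m3}
|Sat(EF (EX lock))| = |{m3}| = 1.

1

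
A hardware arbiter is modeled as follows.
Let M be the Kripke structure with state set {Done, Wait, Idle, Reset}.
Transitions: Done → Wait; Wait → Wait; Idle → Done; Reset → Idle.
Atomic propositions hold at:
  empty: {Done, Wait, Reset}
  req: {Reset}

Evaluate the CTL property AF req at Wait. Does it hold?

No

AF req: least fixpoint, start Z0 = {Reset}, add states with every successor in Z. Already a fixed point.
Sat(AF req) = {Reset}
Wait ∉ Sat(AF req) = {Reset}, so the formula does not hold at Wait.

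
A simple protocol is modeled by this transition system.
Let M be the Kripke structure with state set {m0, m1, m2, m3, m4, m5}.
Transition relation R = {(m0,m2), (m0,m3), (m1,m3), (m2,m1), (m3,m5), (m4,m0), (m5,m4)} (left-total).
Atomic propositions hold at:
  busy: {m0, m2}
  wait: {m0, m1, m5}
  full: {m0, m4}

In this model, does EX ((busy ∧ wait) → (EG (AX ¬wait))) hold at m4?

No

Sat(busy ∧ wait) = {m0}
Sat(¬wait) = {m2, m3, m4}
Sat(AX ¬wait) = {s : every successor in {m2, m3, m4}} = {m0, m1, m5}
EG (AX ¬wait): greatest fixpoint, start Z0 = {m0, m1, m5}, keep only states in Sat with some successor in Z. Z1 = ∅; fixed.
Sat(EG (AX ¬wait)) = ∅
Sat((busy ∧ wait) → (EG (AX ¬wait))) = {m1, m2, m3, m4, m5}
Sat(EX ((busy ∧ wait) → (EG (AX ¬wait)))) = {s : some successor in {m1, m2, m3, m4, m5}} = {m0, m1, m2, m3, m5}
m4 ∉ Sat(EX ((busy ∧ wait) → (EG (AX ¬wait)))) = {m0, m1, m2, m3, m5}, so the formula does not hold at m4.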